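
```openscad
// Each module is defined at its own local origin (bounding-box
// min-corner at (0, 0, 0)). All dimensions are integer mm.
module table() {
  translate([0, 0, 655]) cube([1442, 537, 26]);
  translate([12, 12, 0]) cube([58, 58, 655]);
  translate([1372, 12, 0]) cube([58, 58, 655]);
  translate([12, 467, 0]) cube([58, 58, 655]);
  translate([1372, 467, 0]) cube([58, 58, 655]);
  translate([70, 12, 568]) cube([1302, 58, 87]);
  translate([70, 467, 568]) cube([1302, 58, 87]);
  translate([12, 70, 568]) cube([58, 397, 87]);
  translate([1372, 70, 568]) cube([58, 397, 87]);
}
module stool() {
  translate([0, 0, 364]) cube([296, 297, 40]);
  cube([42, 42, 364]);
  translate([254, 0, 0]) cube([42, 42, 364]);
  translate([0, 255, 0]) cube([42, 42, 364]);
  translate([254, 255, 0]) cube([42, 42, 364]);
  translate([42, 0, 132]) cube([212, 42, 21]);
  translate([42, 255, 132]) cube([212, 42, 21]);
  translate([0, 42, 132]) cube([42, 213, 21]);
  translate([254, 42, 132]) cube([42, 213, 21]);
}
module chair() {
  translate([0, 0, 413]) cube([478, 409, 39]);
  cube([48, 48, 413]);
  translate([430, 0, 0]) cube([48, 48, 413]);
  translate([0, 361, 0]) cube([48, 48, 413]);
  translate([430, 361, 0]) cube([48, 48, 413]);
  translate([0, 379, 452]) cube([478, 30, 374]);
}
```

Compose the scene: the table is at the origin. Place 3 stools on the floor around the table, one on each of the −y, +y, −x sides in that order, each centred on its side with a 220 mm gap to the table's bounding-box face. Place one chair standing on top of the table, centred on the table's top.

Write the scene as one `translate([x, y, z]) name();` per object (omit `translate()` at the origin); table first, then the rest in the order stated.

table();
translate([573, -517, 0]) stool();
translate([573, 757, 0]) stool();
translate([-516, 120, 0]) stool();
translate([482, 64, 681]) chair();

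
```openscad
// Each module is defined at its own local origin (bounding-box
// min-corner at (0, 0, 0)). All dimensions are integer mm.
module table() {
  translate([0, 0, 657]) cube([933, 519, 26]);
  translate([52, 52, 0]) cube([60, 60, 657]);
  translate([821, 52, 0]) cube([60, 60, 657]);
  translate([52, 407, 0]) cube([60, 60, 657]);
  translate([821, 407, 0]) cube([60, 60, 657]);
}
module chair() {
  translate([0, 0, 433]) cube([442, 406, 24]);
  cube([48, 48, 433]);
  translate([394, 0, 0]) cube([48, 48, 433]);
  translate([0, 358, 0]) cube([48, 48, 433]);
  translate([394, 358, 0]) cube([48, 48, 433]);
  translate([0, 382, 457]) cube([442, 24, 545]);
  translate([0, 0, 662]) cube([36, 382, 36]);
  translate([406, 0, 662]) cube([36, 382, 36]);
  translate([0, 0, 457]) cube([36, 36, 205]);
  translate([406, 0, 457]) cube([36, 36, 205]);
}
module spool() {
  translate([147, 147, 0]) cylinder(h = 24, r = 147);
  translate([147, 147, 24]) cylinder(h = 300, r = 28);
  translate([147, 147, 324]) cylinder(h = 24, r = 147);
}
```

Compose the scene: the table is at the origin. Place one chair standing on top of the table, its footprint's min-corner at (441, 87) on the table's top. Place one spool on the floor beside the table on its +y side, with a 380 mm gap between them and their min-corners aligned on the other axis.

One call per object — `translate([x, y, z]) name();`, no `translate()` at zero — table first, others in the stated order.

table();
translate([441, 87, 683]) chair();
translate([0, 899, 0]) spool();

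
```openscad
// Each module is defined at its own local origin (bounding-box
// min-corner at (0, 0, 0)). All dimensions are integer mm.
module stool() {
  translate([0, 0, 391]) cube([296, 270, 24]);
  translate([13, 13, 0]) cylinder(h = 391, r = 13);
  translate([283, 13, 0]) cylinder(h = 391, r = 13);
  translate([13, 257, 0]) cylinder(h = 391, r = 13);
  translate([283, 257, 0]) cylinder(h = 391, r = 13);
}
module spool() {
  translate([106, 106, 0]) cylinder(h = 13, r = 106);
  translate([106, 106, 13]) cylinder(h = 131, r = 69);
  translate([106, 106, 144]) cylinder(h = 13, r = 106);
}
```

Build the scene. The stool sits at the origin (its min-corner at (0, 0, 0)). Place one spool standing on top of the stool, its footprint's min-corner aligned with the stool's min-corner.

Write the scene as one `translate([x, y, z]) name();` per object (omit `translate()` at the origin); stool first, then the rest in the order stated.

stool();
translate([0, 0, 415]) spool();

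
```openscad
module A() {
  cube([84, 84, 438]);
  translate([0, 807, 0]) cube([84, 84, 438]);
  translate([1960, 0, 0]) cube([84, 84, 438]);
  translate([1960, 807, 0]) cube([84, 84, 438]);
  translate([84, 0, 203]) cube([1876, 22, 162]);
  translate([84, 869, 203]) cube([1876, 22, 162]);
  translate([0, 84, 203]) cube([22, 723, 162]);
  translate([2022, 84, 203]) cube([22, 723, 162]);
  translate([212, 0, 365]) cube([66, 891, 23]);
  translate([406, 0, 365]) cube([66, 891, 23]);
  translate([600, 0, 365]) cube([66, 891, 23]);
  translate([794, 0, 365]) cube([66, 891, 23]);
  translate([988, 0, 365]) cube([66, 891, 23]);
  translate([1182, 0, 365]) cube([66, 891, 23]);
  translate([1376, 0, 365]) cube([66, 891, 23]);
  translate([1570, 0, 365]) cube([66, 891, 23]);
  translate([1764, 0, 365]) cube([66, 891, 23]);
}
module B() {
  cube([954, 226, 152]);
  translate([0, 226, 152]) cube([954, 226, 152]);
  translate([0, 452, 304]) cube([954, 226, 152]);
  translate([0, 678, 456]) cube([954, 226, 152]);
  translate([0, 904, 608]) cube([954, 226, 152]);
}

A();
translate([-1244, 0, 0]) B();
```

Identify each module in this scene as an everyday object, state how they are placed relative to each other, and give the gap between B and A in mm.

A is a bed frame. B is a staircase. The staircase is on the floor beside the bed frame on its −x side. The gap between the staircase and the bed frame is 290 mm.

The staircase's nearest face is 290 mm from the bed frame's −x face.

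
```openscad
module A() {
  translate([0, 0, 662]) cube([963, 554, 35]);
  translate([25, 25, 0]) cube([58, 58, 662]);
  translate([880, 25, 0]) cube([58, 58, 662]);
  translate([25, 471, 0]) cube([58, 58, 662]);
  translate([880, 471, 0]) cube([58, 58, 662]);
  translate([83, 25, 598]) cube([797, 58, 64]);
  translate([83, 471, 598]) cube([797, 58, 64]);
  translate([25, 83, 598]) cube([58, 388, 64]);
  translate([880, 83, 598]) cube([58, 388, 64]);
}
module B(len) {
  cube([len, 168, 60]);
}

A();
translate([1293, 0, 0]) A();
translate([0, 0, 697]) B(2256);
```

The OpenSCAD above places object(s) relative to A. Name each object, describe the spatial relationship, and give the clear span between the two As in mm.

Second table starts at x = 1293; first ends at x = 963; clear span = 1293 − 963 = 330 mm.

A is a table. B is a beam. A beam spans the tops of two tables. The clear span between the two tables is 330 mm.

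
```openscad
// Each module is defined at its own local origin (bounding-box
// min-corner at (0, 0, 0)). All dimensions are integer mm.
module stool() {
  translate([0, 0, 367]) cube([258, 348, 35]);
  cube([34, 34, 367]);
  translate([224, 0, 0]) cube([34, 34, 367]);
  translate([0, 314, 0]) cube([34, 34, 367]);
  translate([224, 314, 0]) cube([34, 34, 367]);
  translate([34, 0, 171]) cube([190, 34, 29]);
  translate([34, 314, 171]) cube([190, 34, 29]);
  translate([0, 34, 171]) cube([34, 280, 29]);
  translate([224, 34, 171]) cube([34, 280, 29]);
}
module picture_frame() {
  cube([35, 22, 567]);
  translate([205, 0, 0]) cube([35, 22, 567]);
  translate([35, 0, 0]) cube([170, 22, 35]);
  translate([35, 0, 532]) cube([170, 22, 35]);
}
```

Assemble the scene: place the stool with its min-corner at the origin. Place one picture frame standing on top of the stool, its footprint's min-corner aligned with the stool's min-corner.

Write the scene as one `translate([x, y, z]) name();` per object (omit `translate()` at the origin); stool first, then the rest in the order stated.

stool();
translate([0, 0, 402]) picture_frame();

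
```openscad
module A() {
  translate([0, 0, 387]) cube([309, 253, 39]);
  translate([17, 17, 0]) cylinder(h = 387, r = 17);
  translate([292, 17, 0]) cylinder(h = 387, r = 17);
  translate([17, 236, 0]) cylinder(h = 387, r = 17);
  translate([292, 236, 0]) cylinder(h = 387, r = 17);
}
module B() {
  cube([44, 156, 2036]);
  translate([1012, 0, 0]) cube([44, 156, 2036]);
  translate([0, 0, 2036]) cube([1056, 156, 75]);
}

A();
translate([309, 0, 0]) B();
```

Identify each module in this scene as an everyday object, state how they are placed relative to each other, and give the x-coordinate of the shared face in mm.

The stool's +x face and the door frame's −x face are both at x = 309 mm.

A is a stool. B is a door frame. The door frame is against the stool's +x side, with their −y faces flush. The x-coordinate of the shared face is 309 mm.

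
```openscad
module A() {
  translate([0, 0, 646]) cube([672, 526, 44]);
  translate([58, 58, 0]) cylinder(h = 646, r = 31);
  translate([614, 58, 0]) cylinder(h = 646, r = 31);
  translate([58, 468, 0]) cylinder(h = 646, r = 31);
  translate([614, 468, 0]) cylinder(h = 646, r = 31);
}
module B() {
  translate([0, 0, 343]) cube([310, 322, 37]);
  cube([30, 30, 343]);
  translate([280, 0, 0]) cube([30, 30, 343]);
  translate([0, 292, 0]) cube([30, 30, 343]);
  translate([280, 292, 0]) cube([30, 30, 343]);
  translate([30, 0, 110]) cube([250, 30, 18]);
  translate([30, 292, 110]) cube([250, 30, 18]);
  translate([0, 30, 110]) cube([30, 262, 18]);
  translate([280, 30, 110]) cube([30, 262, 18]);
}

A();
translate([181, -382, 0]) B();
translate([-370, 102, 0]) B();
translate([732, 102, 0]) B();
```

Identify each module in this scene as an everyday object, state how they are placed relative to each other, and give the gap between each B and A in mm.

Each stool's nearest face is 60 mm from the table's bounding box.

A is a table. B is a stool. Three stools sit around the table at the −y, −x, +x sides. The gap between each stool and the table is 60 mm.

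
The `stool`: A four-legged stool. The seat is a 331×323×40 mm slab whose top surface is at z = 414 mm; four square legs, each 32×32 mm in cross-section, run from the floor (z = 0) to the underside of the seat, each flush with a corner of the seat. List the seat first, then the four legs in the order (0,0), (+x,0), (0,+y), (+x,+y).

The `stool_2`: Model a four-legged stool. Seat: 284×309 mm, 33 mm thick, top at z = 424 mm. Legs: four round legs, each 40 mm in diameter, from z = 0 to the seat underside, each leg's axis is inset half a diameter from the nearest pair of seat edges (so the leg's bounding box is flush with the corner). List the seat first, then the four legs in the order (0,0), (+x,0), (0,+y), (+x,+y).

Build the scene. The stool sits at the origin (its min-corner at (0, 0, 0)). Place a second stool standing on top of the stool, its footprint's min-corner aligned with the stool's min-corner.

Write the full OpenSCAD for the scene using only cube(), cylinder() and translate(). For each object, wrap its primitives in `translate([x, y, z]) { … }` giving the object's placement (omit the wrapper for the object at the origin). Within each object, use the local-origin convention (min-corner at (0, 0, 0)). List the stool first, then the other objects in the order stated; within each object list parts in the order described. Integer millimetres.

translate([0, 0, 374]) cube([331, 323, 40]);
cube([32, 32, 374]);
translate([299, 0, 0]) cube([32, 32, 374]);
translate([0, 291, 0]) cube([32, 32, 374]);
translate([299, 291, 0]) cube([32, 32, 374]);
translate([0, 0, 414]) {
  translate([0, 0, 391]) cube([284, 309, 33]);
  translate([20, 20, 0]) cylinder(h = 391, r = 20);
  translate([264, 20, 0]) cylinder(h = 391, r = 20);
  translate([20, 289, 0]) cylinder(h = 391, r = 20);
  translate([264, 289, 0]) cylinder(h = 391, r = 20);
}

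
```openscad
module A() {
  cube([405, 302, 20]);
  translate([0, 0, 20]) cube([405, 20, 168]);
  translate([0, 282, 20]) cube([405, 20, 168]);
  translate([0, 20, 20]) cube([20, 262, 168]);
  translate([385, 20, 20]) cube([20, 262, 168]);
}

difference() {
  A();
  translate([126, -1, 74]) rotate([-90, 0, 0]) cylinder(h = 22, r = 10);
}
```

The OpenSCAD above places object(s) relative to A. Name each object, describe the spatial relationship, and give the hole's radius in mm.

The subtracted cylinder has r = 10 mm.

A is an open box. The open box has a circular hole through its front wall. The hole's radius is 10 mm.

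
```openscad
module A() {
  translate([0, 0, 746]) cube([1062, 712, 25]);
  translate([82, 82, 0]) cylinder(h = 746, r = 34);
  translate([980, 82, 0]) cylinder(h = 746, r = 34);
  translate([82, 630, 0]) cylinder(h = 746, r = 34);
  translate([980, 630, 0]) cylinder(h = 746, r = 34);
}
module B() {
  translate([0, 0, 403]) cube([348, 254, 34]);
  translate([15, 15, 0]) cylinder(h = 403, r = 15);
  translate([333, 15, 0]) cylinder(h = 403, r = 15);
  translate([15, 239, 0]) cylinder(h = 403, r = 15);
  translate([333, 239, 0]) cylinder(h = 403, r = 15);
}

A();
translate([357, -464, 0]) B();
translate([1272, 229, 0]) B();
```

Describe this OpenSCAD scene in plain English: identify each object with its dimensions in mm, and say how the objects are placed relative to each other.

A is a rectangular dining table. The top is 1062×712×25 mm with its upper surface at z = 771 mm. It stands on four round legs of 68 mm diameter, each leg's bounding box inset 48 mm from the nearest pair of top edges, running from the floor to the underside of the top.

B is a four-legged stool. The seat is a 348×254×34 mm slab whose top surface is at z = 437 mm; four round legs, each 30 mm in diameter, run from the floor (z = 0) to the underside of the seat, each leg's axis is inset half a diameter from the nearest pair of seat edges (so the leg's bounding box is flush with the corner).

Two stools sit around the table at the −y, +x sides.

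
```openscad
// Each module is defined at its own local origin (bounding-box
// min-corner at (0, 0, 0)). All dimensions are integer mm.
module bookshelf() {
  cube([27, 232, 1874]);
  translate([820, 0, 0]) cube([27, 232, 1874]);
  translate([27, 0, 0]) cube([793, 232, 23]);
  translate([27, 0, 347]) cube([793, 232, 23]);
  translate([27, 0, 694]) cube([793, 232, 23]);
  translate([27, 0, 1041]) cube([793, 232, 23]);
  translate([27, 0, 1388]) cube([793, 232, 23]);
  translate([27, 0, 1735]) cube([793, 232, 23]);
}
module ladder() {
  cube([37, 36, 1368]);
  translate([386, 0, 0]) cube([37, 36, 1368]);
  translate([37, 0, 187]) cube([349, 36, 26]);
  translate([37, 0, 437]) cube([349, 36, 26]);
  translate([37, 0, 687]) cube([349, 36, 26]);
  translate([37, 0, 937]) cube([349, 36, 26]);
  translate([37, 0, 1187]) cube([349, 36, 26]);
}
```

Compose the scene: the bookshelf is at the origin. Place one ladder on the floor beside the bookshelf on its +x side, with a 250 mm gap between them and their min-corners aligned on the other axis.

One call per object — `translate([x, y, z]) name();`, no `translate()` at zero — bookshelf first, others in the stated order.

bookshelf();
translate([1097, 0, 0]) ladder();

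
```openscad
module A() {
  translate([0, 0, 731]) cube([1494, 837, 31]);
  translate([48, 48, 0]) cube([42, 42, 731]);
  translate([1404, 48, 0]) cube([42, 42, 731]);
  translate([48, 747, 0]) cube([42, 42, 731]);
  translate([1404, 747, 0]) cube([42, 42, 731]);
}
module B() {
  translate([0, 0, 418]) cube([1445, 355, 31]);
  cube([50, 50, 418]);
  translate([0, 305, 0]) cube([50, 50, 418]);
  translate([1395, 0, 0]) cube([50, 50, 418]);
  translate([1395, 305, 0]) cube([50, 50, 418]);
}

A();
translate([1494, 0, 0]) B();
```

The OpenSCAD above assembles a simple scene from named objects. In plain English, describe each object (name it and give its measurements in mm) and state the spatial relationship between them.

A is a table with a 1494×837 mm rectangular top, 31 mm thick, top surface at z = 762 mm, supported by four 42×42 mm square legs, each inset 48 mm from the nearest pair of top edges, running from the floor.

B is a bench: a 1445×355 mm seat slab, 31 mm thick, top at z = 449 mm, on four 50×50 mm square legs flush with the seat corners and standing on z = 0.

The bench is against the table's +x side, with their −y faces flush.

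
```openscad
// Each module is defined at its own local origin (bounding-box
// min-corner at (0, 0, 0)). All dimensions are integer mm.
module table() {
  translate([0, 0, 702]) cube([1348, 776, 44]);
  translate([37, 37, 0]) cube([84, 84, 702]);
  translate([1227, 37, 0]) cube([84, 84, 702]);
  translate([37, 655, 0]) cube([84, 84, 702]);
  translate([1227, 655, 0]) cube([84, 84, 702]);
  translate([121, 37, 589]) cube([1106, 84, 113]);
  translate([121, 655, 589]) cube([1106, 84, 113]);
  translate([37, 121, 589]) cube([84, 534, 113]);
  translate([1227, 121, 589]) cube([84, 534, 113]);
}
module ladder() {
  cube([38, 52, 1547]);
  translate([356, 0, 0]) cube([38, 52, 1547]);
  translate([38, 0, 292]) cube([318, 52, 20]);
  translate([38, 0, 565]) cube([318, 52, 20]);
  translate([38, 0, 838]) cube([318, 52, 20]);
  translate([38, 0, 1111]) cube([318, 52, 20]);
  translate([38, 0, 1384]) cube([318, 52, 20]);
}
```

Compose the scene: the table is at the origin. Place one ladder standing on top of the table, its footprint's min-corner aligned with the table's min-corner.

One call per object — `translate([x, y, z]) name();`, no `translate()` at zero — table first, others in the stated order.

table();
translate([0, 0, 746]) ladder();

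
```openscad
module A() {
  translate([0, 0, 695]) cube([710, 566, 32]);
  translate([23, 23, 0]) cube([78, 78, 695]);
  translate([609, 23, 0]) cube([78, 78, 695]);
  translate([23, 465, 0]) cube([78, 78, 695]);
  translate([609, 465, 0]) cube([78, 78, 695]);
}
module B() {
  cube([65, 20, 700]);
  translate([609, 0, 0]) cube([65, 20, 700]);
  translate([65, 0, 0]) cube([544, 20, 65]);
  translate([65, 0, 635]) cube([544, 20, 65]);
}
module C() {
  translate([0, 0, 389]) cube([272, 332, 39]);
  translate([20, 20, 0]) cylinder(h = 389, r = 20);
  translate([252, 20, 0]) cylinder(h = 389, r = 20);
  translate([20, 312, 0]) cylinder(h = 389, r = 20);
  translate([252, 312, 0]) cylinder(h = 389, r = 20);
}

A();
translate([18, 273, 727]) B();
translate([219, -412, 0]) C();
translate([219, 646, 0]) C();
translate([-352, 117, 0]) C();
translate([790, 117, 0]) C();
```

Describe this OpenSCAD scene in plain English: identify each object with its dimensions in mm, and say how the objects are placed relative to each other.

A is a rectangular dining table. The top is 710×566×32 mm with its upper surface at z = 727 mm. It stands on four 78×78 mm square legs, each inset 23 mm from the nearest pair of top edges, running from the floor to the underside of the top.

B is a rectangular picture frame lying in the x–z plane (depth along y). The opening is 544 mm wide (x) by 570 mm tall (z), surrounded by a border 65 mm wide on all four sides. The frame is 20 mm deep and is made of two full-height vertical stiles with two horizontal rails fitted between them.

C is a simple wooden stool: a rectangular seat 272 mm (x) by 332 mm (y), 39 mm thick, top face at z = 428 mm, on four round legs, each 40 mm in diameter. The legs rest on z = 0, each leg's axis is inset half a diameter from the nearest pair of seat edges (so the leg's bounding box is flush with the corner).

The picture frame is on top of the table, centred. Four stools sit around the table at the −y, +y, −x, +x sides.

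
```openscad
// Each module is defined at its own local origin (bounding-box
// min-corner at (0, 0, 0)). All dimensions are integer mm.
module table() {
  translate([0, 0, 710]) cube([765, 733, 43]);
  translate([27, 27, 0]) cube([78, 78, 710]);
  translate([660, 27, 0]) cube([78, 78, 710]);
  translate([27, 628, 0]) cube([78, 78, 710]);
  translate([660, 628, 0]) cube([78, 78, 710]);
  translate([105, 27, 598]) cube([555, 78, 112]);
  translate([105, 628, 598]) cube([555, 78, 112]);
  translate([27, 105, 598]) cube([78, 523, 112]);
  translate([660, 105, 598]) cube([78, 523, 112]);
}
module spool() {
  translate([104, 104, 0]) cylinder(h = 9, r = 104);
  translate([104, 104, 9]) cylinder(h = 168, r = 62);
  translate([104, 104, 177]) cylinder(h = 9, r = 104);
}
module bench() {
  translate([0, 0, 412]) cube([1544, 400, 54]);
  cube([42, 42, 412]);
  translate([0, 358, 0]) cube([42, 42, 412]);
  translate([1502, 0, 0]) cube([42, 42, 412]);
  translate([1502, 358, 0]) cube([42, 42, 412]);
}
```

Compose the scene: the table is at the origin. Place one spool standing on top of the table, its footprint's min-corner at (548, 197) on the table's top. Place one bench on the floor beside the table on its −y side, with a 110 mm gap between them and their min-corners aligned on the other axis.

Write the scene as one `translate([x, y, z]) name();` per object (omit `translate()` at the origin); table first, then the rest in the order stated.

table();
translate([548, 197, 753]) spool();
translate([0, -510, 0]) bench();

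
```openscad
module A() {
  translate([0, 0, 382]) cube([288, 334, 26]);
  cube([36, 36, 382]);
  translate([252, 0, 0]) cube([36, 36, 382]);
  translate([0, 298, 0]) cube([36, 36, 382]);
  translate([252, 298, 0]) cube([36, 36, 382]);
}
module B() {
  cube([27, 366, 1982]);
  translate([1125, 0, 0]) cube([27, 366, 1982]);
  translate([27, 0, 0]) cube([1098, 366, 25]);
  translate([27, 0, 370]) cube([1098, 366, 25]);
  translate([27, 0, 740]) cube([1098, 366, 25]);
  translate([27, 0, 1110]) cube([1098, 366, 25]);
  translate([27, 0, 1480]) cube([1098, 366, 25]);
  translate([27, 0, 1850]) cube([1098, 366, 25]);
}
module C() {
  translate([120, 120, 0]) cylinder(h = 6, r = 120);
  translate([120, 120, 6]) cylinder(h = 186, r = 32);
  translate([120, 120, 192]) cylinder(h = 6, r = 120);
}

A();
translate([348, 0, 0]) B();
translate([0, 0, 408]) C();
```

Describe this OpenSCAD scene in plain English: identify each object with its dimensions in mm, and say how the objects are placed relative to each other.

A is a four-legged stool. The seat is 288×334 mm, 26 mm thick, top at z = 408 mm. It stands on four square legs, each 36×36 mm in cross-section, from z = 0 to the seat underside, each flush with a corner of the seat.

B is an open bookshelf. Two side panels, each 27 mm thick, 366 mm deep and 1982 mm tall, stand 1152 mm apart (outside-to-outside). Between them sit 6 shelves, each 25 mm thick and 366 mm deep, spanning the full gap between the sides. The bottom shelf rests on the floor (its underside at z = 0) and the clear gap between one shelf's top and the next shelf's underside is 345 mm.

C is a spool: two coaxial disc flanges of radius 120 mm and thickness 6 mm, joined by a core cylinder of radius 32 mm and height 186 mm. The lower flange rests on z = 0 and the three cylinders share a vertical axis.

The bookshelf is on the floor beside the stool on its +x side. The spool is on top of the stool.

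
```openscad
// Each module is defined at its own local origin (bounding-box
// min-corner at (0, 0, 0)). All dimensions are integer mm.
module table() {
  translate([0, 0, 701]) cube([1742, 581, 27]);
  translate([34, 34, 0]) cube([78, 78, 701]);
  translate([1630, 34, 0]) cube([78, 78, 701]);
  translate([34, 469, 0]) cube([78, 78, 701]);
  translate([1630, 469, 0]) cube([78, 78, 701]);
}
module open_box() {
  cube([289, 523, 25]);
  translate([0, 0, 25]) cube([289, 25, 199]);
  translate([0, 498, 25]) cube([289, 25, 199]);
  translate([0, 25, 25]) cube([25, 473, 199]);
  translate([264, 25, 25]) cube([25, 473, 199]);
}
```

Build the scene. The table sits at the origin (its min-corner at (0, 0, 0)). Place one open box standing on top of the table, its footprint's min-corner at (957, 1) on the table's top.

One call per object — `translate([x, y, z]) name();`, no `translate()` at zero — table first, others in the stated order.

table();
translate([957, 1, 728]) open_box();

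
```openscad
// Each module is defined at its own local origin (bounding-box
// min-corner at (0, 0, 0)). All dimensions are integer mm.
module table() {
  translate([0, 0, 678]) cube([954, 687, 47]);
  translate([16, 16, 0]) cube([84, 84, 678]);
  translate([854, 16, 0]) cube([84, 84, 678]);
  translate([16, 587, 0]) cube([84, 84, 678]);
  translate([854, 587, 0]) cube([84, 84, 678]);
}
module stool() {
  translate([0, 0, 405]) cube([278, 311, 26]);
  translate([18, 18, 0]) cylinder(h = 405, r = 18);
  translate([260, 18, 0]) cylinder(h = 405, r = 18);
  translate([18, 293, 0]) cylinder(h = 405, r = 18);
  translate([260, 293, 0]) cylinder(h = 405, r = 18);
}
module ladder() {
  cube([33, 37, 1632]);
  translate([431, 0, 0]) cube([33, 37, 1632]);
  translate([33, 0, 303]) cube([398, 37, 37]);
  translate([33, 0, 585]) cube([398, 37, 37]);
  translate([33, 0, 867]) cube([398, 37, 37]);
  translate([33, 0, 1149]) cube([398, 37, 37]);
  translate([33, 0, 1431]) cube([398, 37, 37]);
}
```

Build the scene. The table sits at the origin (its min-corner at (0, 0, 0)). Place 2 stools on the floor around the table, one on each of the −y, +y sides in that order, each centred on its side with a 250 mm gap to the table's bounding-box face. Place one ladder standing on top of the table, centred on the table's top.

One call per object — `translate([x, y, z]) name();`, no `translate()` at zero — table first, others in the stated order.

table();
translate([338, -561, 0]) stool();
translate([338, 937, 0]) stool();
translate([245, 325, 725]) ladder();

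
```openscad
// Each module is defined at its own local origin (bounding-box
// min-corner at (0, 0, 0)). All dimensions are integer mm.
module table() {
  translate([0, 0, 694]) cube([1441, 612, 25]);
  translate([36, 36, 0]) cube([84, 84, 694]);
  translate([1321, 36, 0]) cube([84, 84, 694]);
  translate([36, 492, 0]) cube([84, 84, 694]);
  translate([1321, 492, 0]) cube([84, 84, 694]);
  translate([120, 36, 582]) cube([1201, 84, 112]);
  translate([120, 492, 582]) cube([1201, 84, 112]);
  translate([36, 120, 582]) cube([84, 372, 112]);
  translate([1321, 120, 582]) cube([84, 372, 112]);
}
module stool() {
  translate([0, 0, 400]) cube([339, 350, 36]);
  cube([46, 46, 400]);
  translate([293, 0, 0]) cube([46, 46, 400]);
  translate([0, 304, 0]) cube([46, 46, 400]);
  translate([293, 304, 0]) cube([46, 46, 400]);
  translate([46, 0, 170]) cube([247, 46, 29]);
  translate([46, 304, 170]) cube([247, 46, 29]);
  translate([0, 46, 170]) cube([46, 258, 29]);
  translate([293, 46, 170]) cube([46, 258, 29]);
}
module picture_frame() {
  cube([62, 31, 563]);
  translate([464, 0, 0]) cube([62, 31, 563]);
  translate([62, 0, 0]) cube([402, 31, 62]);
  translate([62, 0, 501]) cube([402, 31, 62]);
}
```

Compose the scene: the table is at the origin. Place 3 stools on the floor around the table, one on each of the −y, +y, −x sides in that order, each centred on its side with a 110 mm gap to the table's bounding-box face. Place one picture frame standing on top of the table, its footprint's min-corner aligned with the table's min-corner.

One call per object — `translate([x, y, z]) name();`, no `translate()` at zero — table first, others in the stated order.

table();
translate([551, -460, 0]) stool();
translate([551, 722, 0]) stool();
translate([-449, 131, 0]) stool();
translate([0, 0, 719]) picture_frame();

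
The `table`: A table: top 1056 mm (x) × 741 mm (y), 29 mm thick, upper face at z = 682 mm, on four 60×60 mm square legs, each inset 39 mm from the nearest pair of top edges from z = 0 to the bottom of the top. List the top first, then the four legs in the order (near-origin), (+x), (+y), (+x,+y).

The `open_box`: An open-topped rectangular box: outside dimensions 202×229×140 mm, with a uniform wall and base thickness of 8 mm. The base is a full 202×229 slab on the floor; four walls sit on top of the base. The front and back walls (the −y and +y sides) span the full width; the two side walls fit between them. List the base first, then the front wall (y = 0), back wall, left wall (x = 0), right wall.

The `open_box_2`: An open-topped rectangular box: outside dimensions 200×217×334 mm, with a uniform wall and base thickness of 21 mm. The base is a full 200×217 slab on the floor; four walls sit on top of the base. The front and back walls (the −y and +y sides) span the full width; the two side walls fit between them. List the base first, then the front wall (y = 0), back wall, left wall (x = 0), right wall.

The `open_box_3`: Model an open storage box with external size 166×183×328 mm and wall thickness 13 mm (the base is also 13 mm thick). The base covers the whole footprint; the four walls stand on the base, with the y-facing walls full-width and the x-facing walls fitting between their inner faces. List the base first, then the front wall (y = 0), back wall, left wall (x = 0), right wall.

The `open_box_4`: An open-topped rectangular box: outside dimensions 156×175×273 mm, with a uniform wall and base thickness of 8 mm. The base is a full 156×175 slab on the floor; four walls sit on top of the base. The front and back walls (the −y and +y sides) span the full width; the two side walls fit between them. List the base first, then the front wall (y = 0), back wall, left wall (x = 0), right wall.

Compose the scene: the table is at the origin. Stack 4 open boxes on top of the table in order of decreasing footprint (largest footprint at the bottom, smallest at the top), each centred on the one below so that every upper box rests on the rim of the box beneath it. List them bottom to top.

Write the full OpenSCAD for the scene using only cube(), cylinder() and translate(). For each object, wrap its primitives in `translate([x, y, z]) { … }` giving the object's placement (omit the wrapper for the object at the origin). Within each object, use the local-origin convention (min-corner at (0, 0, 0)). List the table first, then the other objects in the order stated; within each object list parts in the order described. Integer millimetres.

translate([0, 0, 653]) cube([1056, 741, 29]);
translate([39, 39, 0]) cube([60, 60, 653]);
translate([957, 39, 0]) cube([60, 60, 653]);
translate([39, 642, 0]) cube([60, 60, 653]);
translate([957, 642, 0]) cube([60, 60, 653]);
translate([427, 256, 682]) {
  cube([202, 229, 8]);
  translate([0, 0, 8]) cube([202, 8, 132]);
  translate([0, 221, 8]) cube([202, 8, 132]);
  translate([0, 8, 8]) cube([8, 213, 132]);
  translate([194, 8, 8]) cube([8, 213, 132]);
}
translate([428, 262, 822]) {
  cube([200, 217, 21]);
  translate([0, 0, 21]) cube([200, 21, 313]);
  translate([0, 196, 21]) cube([200, 21, 313]);
  translate([0, 21, 21]) cube([21, 175, 313]);
  translate([179, 21, 21]) cube([21, 175, 313]);
}
translate([445, 279, 1156]) {
  cube([166, 183, 13]);
  translate([0, 0, 13]) cube([166, 13, 315]);
  translate([0, 170, 13]) cube([166, 13, 315]);
  translate([0, 13, 13]) cube([13, 157, 315]);
  translate([153, 13, 13]) cube([13, 157, 315]);
}
translate([450, 283, 1484]) {
  cube([156, 175, 8]);
  translate([0, 0, 8]) cube([156, 8, 265]);
  translate([0, 167, 8]) cube([156, 8, 265]);
  translate([0, 8, 8]) cube([8, 159, 265]);
  translate([148, 8, 8]) cube([8, 159, 265]);
}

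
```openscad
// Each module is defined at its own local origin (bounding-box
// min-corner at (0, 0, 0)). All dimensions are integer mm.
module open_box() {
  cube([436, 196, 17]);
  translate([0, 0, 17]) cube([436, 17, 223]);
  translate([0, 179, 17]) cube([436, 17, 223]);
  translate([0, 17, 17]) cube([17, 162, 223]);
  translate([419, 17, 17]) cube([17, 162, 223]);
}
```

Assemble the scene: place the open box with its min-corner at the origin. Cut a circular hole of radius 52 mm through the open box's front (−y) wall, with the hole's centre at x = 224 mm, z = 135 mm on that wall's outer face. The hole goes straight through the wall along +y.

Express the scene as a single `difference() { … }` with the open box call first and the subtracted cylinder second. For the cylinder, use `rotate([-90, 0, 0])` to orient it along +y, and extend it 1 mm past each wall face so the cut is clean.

difference() {
  open_box();
  translate([224, -1, 135]) rotate([-90, 0, 0]) cylinder(h = 19, r = 52);
}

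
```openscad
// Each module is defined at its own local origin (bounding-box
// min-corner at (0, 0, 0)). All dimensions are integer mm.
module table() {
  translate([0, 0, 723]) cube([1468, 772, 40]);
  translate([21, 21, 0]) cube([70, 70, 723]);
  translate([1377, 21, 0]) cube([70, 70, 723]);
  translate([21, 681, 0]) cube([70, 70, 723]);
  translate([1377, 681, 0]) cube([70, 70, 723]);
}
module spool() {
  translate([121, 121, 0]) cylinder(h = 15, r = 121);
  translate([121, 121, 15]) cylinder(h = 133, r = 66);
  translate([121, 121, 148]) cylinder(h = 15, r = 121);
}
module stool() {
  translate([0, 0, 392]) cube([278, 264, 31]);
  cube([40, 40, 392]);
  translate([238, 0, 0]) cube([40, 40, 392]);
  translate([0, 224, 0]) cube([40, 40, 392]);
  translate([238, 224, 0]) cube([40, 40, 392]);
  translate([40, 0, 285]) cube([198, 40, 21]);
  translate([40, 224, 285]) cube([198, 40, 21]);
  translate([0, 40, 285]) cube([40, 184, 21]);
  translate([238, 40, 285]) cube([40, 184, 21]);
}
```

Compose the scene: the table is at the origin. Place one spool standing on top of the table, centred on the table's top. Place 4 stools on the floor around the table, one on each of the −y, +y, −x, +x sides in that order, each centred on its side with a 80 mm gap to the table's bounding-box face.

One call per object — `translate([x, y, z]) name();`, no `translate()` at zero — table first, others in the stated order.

table();
translate([613, 265, 763]) spool();
translate([595, -344, 0]) stool();
translate([595, 852, 0]) stool();
translate([-358, 254, 0]) stool();
translate([1548, 254, 0]) stool();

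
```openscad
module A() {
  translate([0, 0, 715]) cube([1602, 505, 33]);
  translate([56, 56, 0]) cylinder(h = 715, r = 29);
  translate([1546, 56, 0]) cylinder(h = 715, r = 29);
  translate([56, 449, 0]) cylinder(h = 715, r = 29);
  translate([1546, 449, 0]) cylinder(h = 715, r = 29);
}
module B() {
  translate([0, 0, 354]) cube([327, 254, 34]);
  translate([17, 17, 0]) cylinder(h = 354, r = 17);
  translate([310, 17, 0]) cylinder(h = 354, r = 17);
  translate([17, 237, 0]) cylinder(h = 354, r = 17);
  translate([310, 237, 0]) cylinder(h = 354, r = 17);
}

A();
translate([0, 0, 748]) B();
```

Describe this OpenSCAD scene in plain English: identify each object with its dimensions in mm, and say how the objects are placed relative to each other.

A is a rectangular dining table. The top is 1602×505×33 mm with its upper surface at z = 748 mm. It stands on four round legs of 58 mm diameter, each leg's bounding box inset 27 mm from the nearest pair of top edges, running from the floor to the underside of the top.

B is a four-legged stool. The seat is 327×254 mm, 34 mm thick, top at z = 388 mm. It stands on four round legs, each 34 mm in diameter, from z = 0 to the seat underside, each leg's axis is inset half a diameter from the nearest pair of seat edges (so the leg's bounding box is flush with the corner).

The stool is on top of the table.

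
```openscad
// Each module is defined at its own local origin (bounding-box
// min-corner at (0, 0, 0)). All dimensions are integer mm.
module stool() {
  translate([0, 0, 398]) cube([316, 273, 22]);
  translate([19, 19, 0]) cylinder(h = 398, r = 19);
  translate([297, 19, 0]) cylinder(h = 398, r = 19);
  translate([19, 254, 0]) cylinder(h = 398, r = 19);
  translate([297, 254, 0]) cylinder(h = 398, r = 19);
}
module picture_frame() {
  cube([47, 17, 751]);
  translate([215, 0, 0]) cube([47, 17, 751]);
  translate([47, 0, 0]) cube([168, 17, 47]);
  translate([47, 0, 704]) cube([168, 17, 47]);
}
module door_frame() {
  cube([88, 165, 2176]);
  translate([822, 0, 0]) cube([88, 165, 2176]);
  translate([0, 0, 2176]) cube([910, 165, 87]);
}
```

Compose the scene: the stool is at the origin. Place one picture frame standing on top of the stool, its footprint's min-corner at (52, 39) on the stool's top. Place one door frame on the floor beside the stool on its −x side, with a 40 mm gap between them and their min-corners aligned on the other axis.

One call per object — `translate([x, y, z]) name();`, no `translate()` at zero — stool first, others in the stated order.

stool();
translate([52, 39, 420]) picture_frame();
translate([-950, 0, 0]) door_frame();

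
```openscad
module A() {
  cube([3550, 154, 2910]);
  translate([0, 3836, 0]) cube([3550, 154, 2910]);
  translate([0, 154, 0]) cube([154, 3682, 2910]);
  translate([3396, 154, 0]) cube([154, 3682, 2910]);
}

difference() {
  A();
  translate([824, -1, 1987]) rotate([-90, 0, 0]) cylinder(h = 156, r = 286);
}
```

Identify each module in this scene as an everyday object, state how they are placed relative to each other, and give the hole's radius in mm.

The subtracted cylinder has r = 286 mm.

A is a house frame. The house frame has a circular hole through its front wall. The hole's radius is 286 mm.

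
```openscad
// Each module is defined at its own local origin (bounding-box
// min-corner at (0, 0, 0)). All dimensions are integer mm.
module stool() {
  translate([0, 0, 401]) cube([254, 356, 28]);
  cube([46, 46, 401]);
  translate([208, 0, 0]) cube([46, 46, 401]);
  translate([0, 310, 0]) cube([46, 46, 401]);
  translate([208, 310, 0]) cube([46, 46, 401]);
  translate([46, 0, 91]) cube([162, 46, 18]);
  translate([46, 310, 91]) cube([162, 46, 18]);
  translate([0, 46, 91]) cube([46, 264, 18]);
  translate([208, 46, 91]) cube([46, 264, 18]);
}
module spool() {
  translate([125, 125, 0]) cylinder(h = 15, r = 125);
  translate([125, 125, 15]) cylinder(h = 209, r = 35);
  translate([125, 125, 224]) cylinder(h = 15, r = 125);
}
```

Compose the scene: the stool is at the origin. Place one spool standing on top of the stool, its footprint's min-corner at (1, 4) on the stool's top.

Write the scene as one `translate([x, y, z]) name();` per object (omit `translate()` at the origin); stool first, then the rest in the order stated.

stool();
translate([1, 4, 429]) spool();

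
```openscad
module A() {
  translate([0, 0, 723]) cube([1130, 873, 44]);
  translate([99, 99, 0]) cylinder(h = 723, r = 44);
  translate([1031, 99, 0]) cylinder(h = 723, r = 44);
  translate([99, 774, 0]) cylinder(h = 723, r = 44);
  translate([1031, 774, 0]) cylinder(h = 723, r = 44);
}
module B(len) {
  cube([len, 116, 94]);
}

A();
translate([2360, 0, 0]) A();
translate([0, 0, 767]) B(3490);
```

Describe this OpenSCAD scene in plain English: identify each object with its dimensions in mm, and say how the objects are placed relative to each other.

A is a table: top 1130 mm (x) × 873 mm (y), 44 mm thick, upper face at z = 767 mm, on four round legs of 88 mm diameter, each leg's bounding box inset 55 mm from the nearest pair of top edges, running from z = 0 to the bottom of the top.

B is a rectangular beam 3490 mm long (x), 116 mm deep (y), 94 mm thick (z).

The beam spans the tops of two tables placed 1230 mm apart, resting at z = 767 mm.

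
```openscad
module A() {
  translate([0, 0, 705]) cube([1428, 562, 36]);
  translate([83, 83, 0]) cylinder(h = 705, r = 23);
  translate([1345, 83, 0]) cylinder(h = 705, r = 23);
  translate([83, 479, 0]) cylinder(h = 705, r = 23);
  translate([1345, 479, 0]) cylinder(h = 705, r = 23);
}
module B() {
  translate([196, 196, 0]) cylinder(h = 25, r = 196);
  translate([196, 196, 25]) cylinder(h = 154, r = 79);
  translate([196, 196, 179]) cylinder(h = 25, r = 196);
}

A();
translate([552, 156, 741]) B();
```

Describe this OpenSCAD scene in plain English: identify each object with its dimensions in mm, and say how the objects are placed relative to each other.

A is a rectangular dining table. The top is 1428×562×36 mm with its upper surface at z = 741 mm. It stands on four round legs of 46 mm diameter, each leg's bounding box inset 60 mm from the nearest pair of top edges, running from the floor to the underside of the top.

B is a spool: two coaxial disc flanges of radius 196 mm and thickness 25 mm, joined by a core cylinder of radius 79 mm and height 154 mm. The lower flange rests on z = 0 and the three cylinders share a vertical axis.

The spool is on top of the table.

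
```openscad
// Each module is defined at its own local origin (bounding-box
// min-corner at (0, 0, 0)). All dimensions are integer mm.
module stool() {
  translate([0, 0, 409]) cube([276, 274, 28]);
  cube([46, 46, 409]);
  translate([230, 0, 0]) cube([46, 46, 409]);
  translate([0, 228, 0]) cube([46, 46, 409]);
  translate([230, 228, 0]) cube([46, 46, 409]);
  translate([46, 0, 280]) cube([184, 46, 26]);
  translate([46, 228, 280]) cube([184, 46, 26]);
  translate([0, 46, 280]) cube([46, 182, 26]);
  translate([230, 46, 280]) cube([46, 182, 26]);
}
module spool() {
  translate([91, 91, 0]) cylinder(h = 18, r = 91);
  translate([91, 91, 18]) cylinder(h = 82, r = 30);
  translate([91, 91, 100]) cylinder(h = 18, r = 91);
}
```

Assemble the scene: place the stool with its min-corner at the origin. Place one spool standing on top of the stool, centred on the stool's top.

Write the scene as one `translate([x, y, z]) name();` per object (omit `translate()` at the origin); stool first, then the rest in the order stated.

stool();
translate([47, 46, 437]) spool();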